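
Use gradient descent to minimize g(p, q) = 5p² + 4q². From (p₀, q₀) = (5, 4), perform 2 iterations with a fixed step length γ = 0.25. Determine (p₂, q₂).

∇g = (10p, 8q)
(p₁, q₁) = (5, 4) − 0.25·(50, 32) = (-7.5, -4)
(p₂, q₂) = (-7.5, -4) − 0.25·(-75, -32) = (11.25, 4)

(11.25, 4)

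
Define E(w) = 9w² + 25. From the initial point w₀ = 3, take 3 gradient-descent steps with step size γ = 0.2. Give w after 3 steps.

-52.728

E′(w) = 18w
w₁ = 3 − 0.2·54 = -7.8
w₂ = -7.8 − 0.2·(-140.4) = 20.28
w₃ = 20.28 − 0.2·365.04 = -52.728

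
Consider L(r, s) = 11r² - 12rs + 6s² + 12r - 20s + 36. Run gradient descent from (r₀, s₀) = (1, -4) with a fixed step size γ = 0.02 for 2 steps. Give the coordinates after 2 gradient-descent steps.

(-1.1744, -1.5776)

∇L = (22r - 12s + 12, -12r + 12s - 20)
Step 1: at (1, -4), ∇L = (82, -80) → (1, -4) − 0.02·(82, -80) = (-0.64, -2.4)
Step 2: at (-0.64, -2.4), ∇L = (26.72, -41.12) → (-0.64, -2.4) − 0.02·(26.72, -41.12) = (-1.1744, -1.5776)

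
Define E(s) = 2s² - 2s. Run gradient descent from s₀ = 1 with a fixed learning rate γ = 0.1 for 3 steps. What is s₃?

0.608

E′(s) = 4s - 2
Step 1: E′(1) = 2; s₁ = 1 − 0.1·2 = 0.8
Step 2: E′(0.8) = 1.2; s₂ = 0.8 − 0.1·1.2 = 0.68
Step 3: E′(0.68) = 0.72; s₃ = 0.68 − 0.1·0.72 = 0.608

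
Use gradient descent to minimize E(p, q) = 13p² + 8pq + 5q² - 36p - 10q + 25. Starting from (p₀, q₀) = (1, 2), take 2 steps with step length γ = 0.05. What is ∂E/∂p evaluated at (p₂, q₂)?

0.06

∇E = (26p + 8q - 36, 8p + 10q - 10)
Step 1: at (1, 2), ∇E = (6, 18) → (1, 2) − 0.05·(6, 18) = (0.7, 1.1)
Step 2: at (0.7, 1.1), ∇E = (-9, 6.6) → (0.7, 1.1) − 0.05·(-9, 6.6) = (1.15, 0.77)
∂E/∂p at (1.15, 0.77) = 0.06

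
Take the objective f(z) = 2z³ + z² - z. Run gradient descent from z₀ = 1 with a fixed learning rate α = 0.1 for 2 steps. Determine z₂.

f′(z) = 6z² + 2z - 1
Step 1: f′(1) = 7; z₁ = 1 − 0.1·7 = 0.3
Step 2: f′(0.3) = 0.14; z₂ = 0.3 − 0.1·0.14 = 0.286

0.286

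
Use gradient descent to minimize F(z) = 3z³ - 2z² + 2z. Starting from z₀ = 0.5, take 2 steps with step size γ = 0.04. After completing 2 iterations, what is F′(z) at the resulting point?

F′(z) = 9z² - 4z + 2
Step 1: F′(0.5) = 2.25; z₁ = 0.5 − 0.04·2.25 = 0.41
Step 2: F′(0.41) = 1.8729; z₂ = 0.41 − 0.04·1.8729 = 0.335084
F′(z) at (0.335084) = 1.670195583504

1.670195583504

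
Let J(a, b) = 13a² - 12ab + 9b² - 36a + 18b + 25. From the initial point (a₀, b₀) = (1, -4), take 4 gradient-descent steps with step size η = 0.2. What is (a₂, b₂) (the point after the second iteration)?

(57, -43.36)

∇J = (26a - 12b - 36, -12a + 18b + 18)
(a₁, b₁) = (1, -4) − 0.2·(38, -66) = (-6.6, 9.2)
(a₂, b₂) = (-6.6, 9.2) − 0.2·(-318, 262.8) = (57, -43.36)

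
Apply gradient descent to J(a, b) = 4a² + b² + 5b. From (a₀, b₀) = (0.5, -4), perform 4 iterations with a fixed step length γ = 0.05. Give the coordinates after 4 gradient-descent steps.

(0.0648, -3.48415)

∇J = (8a, 2b + 5)
(a₁, b₁) = (0.5, -4) − 0.05·(4, -3) = (0.3, -3.85)
(a₂, b₂) = (0.3, -3.85) − 0.05·(2.4, -2.7) = (0.18, -3.715)
(a₃, b₃) = (0.18, -3.715) − 0.05·(1.44, -2.43) = (0.108, -3.5935)
(a₄, b₄) = (0.108, -3.5935) − 0.05·(0.864, -2.187) = (0.0648, -3.48415)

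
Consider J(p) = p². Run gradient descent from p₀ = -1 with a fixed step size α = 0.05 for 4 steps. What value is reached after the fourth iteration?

-0.6561

J′(p) = 2p
p₁ = -1 − 0.05·(-2) = -0.9
p₂ = -0.9 − 0.05·(-1.8) = -0.81
p₃ = -0.81 − 0.05·(-1.62) = -0.729
p₄ = -0.729 − 0.05·(-1.458) = -0.6561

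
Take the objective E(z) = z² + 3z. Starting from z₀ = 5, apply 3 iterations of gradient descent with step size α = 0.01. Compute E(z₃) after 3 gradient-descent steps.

35.176840591504

E′(z) = 2z + 3
Step 1: E′(5) = 13; z₁ = 5 − 0.01·13 = 4.87
Step 2: E′(4.87) = 12.74; z₂ = 4.87 − 0.01·12.74 = 4.7426
Step 3: E′(4.7426) = 12.4852; z₃ = 4.7426 − 0.01·12.4852 = 4.617748
E(4.617748) = 35.176840591504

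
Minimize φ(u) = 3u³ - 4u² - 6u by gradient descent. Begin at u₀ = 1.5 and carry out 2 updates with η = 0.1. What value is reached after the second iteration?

1.4319375

φ′(u) = 9u² - 8u - 6
u₁ = 1.5 − 0.1·2.25 = 1.275
u₂ = 1.275 − 0.1·(-1.569375) = 1.4319375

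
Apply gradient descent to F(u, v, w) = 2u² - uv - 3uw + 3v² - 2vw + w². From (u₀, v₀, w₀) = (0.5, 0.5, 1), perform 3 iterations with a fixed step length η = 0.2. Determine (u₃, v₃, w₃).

∇F = (4u - v - 3w, -u + 6v - 2w, -3u - 2v + 2w)
(u₁, v₁, w₁) = (0.5, 0.5, 1) − 0.2·(-1.5, 0.5, -0.5) = (0.8, 0.4, 1.1)
(u₂, v₂, w₂) = (0.8, 0.4, 1.1) − 0.2·(-0.5, -0.6, -1) = (0.9, 0.52, 1.3)
(u₃, v₃, w₃) = (0.9, 0.52, 1.3) − 0.2·(-0.82, -0.38, -1.14) = (1.064, 0.596, 1.528)

(1.064, 0.596, 1.528)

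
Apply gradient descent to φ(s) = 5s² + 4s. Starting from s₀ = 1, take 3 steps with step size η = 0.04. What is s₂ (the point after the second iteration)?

0.104

φ′(s) = 10s + 4
Step 1: φ′(1) = 14; s₁ = 1 − 0.04·14 = 0.44
Step 2: φ′(0.44) = 8.4; s₂ = 0.44 − 0.04·8.4 = 0.104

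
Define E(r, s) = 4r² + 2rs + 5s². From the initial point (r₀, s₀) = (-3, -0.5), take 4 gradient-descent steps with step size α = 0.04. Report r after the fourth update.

∇E = (8r + 2s, 2r + 10s)
Step 1: at (-3, -0.5), ∇E = (-25, -11) → (-3, -0.5) − 0.04·(-25, -11) = (-2, -0.06)
Step 2: at (-2, -0.06), ∇E = (-16.12, -4.6) → (-2, -0.06) − 0.04·(-16.12, -4.6) = (-1.3552, 0.124)
Step 3: at (-1.3552, 0.124), ∇E = (-10.5936, -1.4704) → (-1.3552, 0.124) − 0.04·(-10.5936, -1.4704) = (-0.931456, 0.182816)
Step 4: at (-0.931456, 0.182816), ∇E = (-7.086016, -0.034752) → (-0.931456, 0.182816) − 0.04·(-7.086016, -0.034752) = (-0.64801536, 0.18420608)
r = -0.64801536

-0.64801536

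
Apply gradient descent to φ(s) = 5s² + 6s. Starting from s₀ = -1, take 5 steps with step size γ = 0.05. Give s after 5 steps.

φ′(s) = 10s + 6
Step 1: φ′(-1) = -4; s₁ = -1 − 0.05·(-4) = -0.8
Step 2: φ′(-0.8) = -2; s₂ = -0.8 − 0.05·(-2) = -0.7
Step 3: φ′(-0.7) = -1; s₃ = -0.7 − 0.05·(-1) = -0.65
Step 4: φ′(-0.65) = -0.5; s₄ = -0.65 − 0.05·(-0.5) = -0.625
Step 5: φ′(-0.625) = -0.25; s₅ = -0.625 − 0.05·(-0.25) = -0.6125

-0.6125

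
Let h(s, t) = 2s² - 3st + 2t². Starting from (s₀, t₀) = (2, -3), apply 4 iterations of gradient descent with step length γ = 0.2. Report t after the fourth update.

-0.2688

∇h = (4s - 3t, -3s + 4t)
Step 1: at (2, -3), ∇h = (17, -18) → (2, -3) − 0.2·(17, -18) = (-1.4, 0.6)
Step 2: at (-1.4, 0.6), ∇h = (-7.4, 6.6) → (-1.4, 0.6) − 0.2·(-7.4, 6.6) = (0.08, -0.72)
Step 3: at (0.08, -0.72), ∇h = (2.48, -3.12) → (0.08, -0.72) − 0.2·(2.48, -3.12) = (-0.416, -0.096)
Step 4: at (-0.416, -0.096), ∇h = (-1.376, 0.864) → (-0.416, -0.096) − 0.2·(-1.376, 0.864) = (-0.1408, -0.2688)
t = -0.2688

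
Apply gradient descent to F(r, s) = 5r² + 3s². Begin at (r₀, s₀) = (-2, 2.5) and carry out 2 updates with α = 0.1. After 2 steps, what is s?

0.4

∇F = (10r, 6s)
Step 1: at (-2, 2.5), ∇F = (-20, 15) → (-2, 2.5) − 0.1·(-20, 15) = (0, 1)
Step 2: at (0, 1), ∇F = (0, 6) → (0, 1) − 0.1·(0, 6) = (0, 0.4)
s = 0.4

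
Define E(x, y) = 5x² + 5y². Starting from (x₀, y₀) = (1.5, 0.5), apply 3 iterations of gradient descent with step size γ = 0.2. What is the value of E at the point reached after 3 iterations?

∇E = (10x, 10y)
(x₁, y₁) = (1.5, 0.5) − 0.2·(15, 5) = (-1.5, -0.5)
(x₂, y₂) = (-1.5, -0.5) − 0.2·(-15, -5) = (1.5, 0.5)
(x₃, y₃) = (1.5, 0.5) − 0.2·(15, 5) = (-1.5, -0.5)
E(-1.5, -0.5) = 12.5

12.5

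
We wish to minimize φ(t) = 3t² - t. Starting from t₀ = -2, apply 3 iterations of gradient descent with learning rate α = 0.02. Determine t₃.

-1.309856

φ′(t) = 6t - 1
Step 1: φ′(-2) = -13; t₁ = -2 − 0.02·(-13) = -1.74
Step 2: φ′(-1.74) = -11.44; t₂ = -1.74 − 0.02·(-11.44) = -1.5112
Step 3: φ′(-1.5112) = -10.0672; t₃ = -1.5112 − 0.02·(-10.0672) = -1.309856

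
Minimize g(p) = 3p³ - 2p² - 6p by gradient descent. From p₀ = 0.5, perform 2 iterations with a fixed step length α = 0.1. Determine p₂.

1.0649375

g′(p) = 9p² - 4p - 6
p₁ = 0.5 − 0.1·(-5.75) = 1.075
p₂ = 1.075 − 0.1·0.100625 = 1.0649375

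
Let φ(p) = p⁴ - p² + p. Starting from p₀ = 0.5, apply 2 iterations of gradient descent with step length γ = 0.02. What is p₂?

0.48018808

φ′(p) = 4p³ - 2p + 1
p₁ = 0.5 − 0.02·0.5 = 0.49
p₂ = 0.49 − 0.02·0.490596 = 0.48018808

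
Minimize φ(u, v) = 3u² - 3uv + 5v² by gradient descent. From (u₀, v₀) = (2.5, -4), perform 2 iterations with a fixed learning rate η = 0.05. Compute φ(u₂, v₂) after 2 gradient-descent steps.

∇φ = (6u - 3v, -3u + 10v)
(u₁, v₁) = (2.5, -4) − 0.05·(27, -47.5) = (1.15, -1.625)
(u₂, v₂) = (1.15, -1.625) − 0.05·(11.775, -19.7) = (0.56125, -0.64)
φ(0.56125, -0.64) = 4.0706046875

4.0706046875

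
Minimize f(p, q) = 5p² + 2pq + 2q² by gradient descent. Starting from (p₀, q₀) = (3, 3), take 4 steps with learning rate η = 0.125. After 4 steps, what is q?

0.22265625

∇f = (10p + 2q, 2p + 4q)
(p₁, q₁) = (3, 3) − 0.125·(36, 18) = (-1.5, 0.75)
(p₂, q₂) = (-1.5, 0.75) − 0.125·(-13.5, 0) = (0.1875, 0.75)
(p₃, q₃) = (0.1875, 0.75) − 0.125·(3.375, 3.375) = (-0.234375, 0.328125)
(p₄, q₄) = (-0.234375, 0.328125) − 0.125·(-1.6875, 0.84375) = (-0.0234375, 0.22265625)
q = 0.22265625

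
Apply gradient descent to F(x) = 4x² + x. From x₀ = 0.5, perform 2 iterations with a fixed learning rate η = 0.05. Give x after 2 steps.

F′(x) = 8x + 1
Step 1: F′(0.5) = 5; x₁ = 0.5 − 0.05·5 = 0.25
Step 2: F′(0.25) = 3; x₂ = 0.25 − 0.05·3 = 0.1

0.1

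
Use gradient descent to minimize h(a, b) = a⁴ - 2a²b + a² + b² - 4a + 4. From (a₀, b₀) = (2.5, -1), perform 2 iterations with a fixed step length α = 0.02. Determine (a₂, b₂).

(0.92287784, -0.639164)

∇h = (4a³ - 4ab + 2a - 4, -2a² + 2b)
(a₁, b₁) = (2.5, -1) − 0.02·(73.5, -14.5) = (1.03, -0.71)
(a₂, b₂) = (1.03, -0.71) − 0.02·(5.356108, -3.5418) = (0.92287784, -0.639164)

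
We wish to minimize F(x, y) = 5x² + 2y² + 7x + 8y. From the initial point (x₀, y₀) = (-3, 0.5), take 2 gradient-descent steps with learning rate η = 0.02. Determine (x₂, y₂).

∇F = (10x + 7, 4y + 8)
Step 1: at (-3, 0.5), ∇F = (-23, 10) → (-3, 0.5) − 0.02·(-23, 10) = (-2.54, 0.3)
Step 2: at (-2.54, 0.3), ∇F = (-18.4, 9.2) → (-2.54, 0.3) − 0.02·(-18.4, 9.2) = (-2.172, 0.116)

(-2.172, 0.116)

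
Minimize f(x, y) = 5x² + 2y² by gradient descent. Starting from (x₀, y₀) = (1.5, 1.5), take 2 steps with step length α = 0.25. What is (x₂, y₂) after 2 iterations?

∇f = (10x, 4y)
(x₁, y₁) = (1.5, 1.5) − 0.25·(15, 6) = (-2.25, 0)
(x₂, y₂) = (-2.25, 0) − 0.25·(-22.5, 0) = (3.375, 0)

(3.375, 0)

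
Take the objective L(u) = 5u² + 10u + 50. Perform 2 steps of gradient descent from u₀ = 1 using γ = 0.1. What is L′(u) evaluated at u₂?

0

L′(u) = 10u + 10
Step 1: L′(1) = 20; u₁ = 1 − 0.1·20 = -1
Step 2: L′(-1) = 0; u₂ = -1 − 0.1·0 = -1
L′(u) at (-1) = 0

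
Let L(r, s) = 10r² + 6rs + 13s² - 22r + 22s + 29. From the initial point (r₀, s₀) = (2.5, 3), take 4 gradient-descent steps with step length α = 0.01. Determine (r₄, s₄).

∇L = (20r + 6s - 22, 6r + 26s + 22)
(r₁, s₁) = (2.5, 3) − 0.01·(46, 115) = (2.04, 1.85)
(r₂, s₂) = (2.04, 1.85) − 0.01·(29.9, 82.34) = (1.741, 1.0266)
(r₃, s₃) = (1.741, 1.0266) − 0.01·(18.9796, 59.1376) = (1.551204, 0.435224)
(r₄, s₄) = (1.551204, 0.435224) − 0.01·(11.635424, 42.623048) = (1.43484976, 0.00899352)

(1.43484976, 0.00899352)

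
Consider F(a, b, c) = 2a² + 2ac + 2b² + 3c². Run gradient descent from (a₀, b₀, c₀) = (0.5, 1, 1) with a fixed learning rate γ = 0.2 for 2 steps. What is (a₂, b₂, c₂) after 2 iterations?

(0.1, 0.04, 0.2)

∇F = (4a + 2c, 4b, 2a + 6c)
(a₁, b₁, c₁) = (0.5, 1, 1) − 0.2·(4, 4, 7) = (-0.3, 0.2, -0.4)
(a₂, b₂, c₂) = (-0.3, 0.2, -0.4) − 0.2·(-2, 0.8, -3) = (0.1, 0.04, 0.2)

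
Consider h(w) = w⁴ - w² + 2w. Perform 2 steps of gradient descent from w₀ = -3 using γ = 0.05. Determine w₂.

h′(w) = 4w³ - 2w + 2
Step 1: h′(-3) = -100; w₁ = -3 − 0.05·(-100) = 2
Step 2: h′(2) = 30; w₂ = 2 − 0.05·30 = 0.5

0.5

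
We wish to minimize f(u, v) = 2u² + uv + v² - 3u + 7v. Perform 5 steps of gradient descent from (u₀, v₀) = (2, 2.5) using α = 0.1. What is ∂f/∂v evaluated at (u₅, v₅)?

4.177265

∇f = (4u + v - 3, u + 2v + 7)
Step 1: at (2, 2.5), ∇f = (7.5, 14) → (2, 2.5) − 0.1·(7.5, 14) = (1.25, 1.1)
Step 2: at (1.25, 1.1), ∇f = (3.1, 10.45) → (1.25, 1.1) − 0.1·(3.1, 10.45) = (0.94, 0.055)
Step 3: at (0.94, 0.055), ∇f = (0.815, 8.05) → (0.94, 0.055) − 0.1·(0.815, 8.05) = (0.8585, -0.75)
Step 4: at (0.8585, -0.75), ∇f = (-0.316, 6.3585) → (0.8585, -0.75) − 0.1·(-0.316, 6.3585) = (0.8901, -1.38585)
Step 5: at (0.8901, -1.38585), ∇f = (-0.82545, 5.1184) → (0.8901, -1.38585) − 0.1·(-0.82545, 5.1184) = (0.972645, -1.89769)
∂f/∂v at (0.972645, -1.89769) = 4.177265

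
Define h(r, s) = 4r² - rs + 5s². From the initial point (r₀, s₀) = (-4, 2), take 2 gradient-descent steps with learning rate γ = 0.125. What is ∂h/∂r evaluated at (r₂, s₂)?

-1.28125

∇h = (8r - s, -r + 10s)
(r₁, s₁) = (-4, 2) − 0.125·(-34, 24) = (0.25, -1)
(r₂, s₂) = (0.25, -1) − 0.125·(3, -10.25) = (-0.125, 0.28125)
∂h/∂r at (-0.125, 0.28125) = -1.28125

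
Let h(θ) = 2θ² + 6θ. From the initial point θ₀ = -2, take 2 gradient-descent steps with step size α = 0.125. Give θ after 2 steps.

h′(θ) = 4θ + 6
θ₁ = -2 − 0.125·(-2) = -1.75
θ₂ = -1.75 − 0.125·(-1) = -1.625

-1.625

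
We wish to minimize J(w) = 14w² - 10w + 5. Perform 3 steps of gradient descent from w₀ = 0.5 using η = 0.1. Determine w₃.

J′(w) = 28w - 10
Step 1: J′(0.5) = 4; w₁ = 0.5 − 0.1·4 = 0.1
Step 2: J′(0.1) = -7.2; w₂ = 0.1 − 0.1·(-7.2) = 0.82
Step 3: J′(0.82) = 12.96; w₃ = 0.82 − 0.1·12.96 = -0.476

-0.476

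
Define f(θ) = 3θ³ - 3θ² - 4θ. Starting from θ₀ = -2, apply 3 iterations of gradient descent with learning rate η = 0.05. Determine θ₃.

f′(θ) = 9θ² - 6θ - 4
Step 1: f′(-2) = 44; θ₁ = -2 − 0.05·44 = -4.2
Step 2: f′(-4.2) = 179.96; θ₂ = -4.2 − 0.05·179.96 = -13.198
Step 3: f′(-13.198) = 1642.872836; θ₃ = -13.198 − 0.05·1642.872836 = -95.3416418

-95.3416418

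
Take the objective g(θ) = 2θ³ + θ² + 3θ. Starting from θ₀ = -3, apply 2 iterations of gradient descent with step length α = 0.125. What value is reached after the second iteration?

-73.32421875

g′(θ) = 6θ² + 2θ + 3
θ₁ = -3 − 0.125·51 = -9.375
θ₂ = -9.375 − 0.125·511.59375 = -73.32421875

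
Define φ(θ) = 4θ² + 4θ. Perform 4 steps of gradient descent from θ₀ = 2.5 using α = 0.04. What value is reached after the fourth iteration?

0.14144128

φ′(θ) = 8θ + 4
θ₁ = 2.5 − 0.04·24 = 1.54
θ₂ = 1.54 − 0.04·16.32 = 0.8872
θ₃ = 0.8872 − 0.04·11.0976 = 0.443296
θ₄ = 0.443296 − 0.04·7.546368 = 0.14144128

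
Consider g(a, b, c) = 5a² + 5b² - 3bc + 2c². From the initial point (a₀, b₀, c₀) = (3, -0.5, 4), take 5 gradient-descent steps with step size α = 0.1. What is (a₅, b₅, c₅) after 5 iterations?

∇g = (10a, 10b - 3c, -3b + 4c)
(a₁, b₁, c₁) = (3, -0.5, 4) − 0.1·(30, -17, 17.5) = (0, 1.2, 2.25)
(a₂, b₂, c₂) = (0, 1.2, 2.25) − 0.1·(0, 5.25, 5.4) = (0, 0.675, 1.71)
(a₃, b₃, c₃) = (0, 0.675, 1.71) − 0.1·(0, 1.62, 4.815) = (0, 0.513, 1.2285)
(a₄, b₄, c₄) = (0, 0.513, 1.2285) − 0.1·(0, 1.4445, 3.375) = (0, 0.36855, 0.891)
(a₅, b₅, c₅) = (0, 0.36855, 0.891) − 0.1·(0, 1.0125, 2.45835) = (0, 0.2673, 0.645165)

(0, 0.2673, 0.645165)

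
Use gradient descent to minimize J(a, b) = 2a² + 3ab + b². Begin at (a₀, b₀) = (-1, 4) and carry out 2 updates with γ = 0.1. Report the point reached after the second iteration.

(-2.13, 3.34)

∇J = (4a + 3b, 3a + 2b)
(a₁, b₁) = (-1, 4) − 0.1·(8, 5) = (-1.8, 3.5)
(a₂, b₂) = (-1.8, 3.5) − 0.1·(3.3, 1.6) = (-2.13, 3.34)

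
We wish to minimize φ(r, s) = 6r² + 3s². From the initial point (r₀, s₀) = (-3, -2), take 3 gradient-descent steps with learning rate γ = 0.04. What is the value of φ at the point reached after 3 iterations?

3.380012064768

∇φ = (12r, 6s)
(r₁, s₁) = (-3, -2) − 0.04·(-36, -12) = (-1.56, -1.52)
(r₂, s₂) = (-1.56, -1.52) − 0.04·(-18.72, -9.12) = (-0.8112, -1.1552)
(r₃, s₃) = (-0.8112, -1.1552) − 0.04·(-9.7344, -6.9312) = (-0.421824, -0.877952)
φ(-0.421824, -0.877952) = 3.380012064768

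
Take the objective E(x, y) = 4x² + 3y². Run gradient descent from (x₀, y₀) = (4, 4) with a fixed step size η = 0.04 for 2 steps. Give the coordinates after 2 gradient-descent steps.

∇E = (8x, 6y)
(x₁, y₁) = (4, 4) − 0.04·(32, 24) = (2.72, 3.04)
(x₂, y₂) = (2.72, 3.04) − 0.04·(21.76, 18.24) = (1.8496, 2.3104)

(1.8496, 2.3104)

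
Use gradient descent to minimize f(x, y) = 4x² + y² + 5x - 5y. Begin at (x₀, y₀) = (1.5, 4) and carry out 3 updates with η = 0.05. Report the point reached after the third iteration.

(-0.166, 3.5935)

∇f = (8x + 5, 2y - 5)
(x₁, y₁) = (1.5, 4) − 0.05·(17, 3) = (0.65, 3.85)
(x₂, y₂) = (0.65, 3.85) − 0.05·(10.2, 2.7) = (0.14, 3.715)
(x₃, y₃) = (0.14, 3.715) − 0.05·(6.12, 2.43) = (-0.166, 3.5935)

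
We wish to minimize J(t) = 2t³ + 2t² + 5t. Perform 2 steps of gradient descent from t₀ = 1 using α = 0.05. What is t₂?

J′(t) = 6t² + 4t + 5
t₁ = 1 − 0.05·15 = 0.25
t₂ = 0.25 − 0.05·6.375 = -0.06875

-0.06875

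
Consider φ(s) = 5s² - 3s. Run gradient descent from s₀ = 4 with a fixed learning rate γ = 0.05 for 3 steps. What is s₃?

φ′(s) = 10s - 3
s₁ = 4 − 0.05·37 = 2.15
s₂ = 2.15 − 0.05·18.5 = 1.225
s₃ = 1.225 − 0.05·9.25 = 0.7625

0.7625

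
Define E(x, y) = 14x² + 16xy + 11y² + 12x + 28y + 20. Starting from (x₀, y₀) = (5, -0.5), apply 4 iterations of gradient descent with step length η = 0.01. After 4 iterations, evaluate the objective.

∇E = (28x + 16y + 12, 16x + 22y + 28)
Step 1: at (5, -0.5), ∇E = (144, 97) → (5, -0.5) − 0.01·(144, 97) = (3.56, -1.47)
Step 2: at (3.56, -1.47), ∇E = (88.16, 52.62) → (3.56, -1.47) − 0.01·(88.16, 52.62) = (2.6784, -1.9962)
Step 3: at (2.6784, -1.9962), ∇E = (55.056, 26.938) → (2.6784, -1.9962) − 0.01·(55.056, 26.938) = (2.12784, -2.26558)
Step 4: at (2.12784, -2.26558), ∇E = (35.33024, 12.20268) → (2.12784, -2.26558) − 0.01·(35.33024, 12.20268) = (1.7745376, -2.3876068)
E(1.7745376, -2.3876068) = 13.4441924090104

13.4441924090104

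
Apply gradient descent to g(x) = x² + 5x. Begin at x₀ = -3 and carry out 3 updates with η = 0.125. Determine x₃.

g′(x) = 2x + 5
Step 1: g′(-3) = -1; x₁ = -3 − 0.125·(-1) = -2.875
Step 2: g′(-2.875) = -0.75; x₂ = -2.875 − 0.125·(-0.75) = -2.78125
Step 3: g′(-2.78125) = -0.5625; x₃ = -2.78125 − 0.125·(-0.5625) = -2.7109375

-2.7109375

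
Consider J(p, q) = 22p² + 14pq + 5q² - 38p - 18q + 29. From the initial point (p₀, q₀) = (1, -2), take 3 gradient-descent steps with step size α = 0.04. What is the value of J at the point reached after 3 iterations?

∇J = (44p + 14q - 38, 14p + 10q - 18)
Step 1: at (1, -2), ∇J = (-22, -24) → (1, -2) − 0.04·(-22, -24) = (1.88, -1.04)
Step 2: at (1.88, -1.04), ∇J = (30.16, -2.08) → (1.88, -1.04) − 0.04·(30.16, -2.08) = (0.6736, -0.9568)
Step 3: at (0.6736, -0.9568), ∇J = (-21.7568, -18.1376) → (0.6736, -0.9568) − 0.04·(-21.7568, -18.1376) = (1.543872, -0.231296)
J(1.543872, -0.231296) = 22.20229789696

22.20229789696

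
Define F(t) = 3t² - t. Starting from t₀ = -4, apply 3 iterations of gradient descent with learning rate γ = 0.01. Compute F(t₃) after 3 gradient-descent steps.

35.84738443

F′(t) = 6t - 1
t₁ = -4 − 0.01·(-25) = -3.75
t₂ = -3.75 − 0.01·(-23.5) = -3.515
t₃ = -3.515 − 0.01·(-22.09) = -3.2941
F(-3.2941) = 35.84738443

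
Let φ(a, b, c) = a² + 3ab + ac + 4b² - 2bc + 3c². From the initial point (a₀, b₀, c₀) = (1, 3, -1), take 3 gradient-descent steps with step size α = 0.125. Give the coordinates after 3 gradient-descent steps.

∇φ = (2a + 3b + c, 3a + 8b - 2c, a - 2b + 6c)
(a₁, b₁, c₁) = (1, 3, -1) − 0.125·(10, 29, -11) = (-0.25, -0.625, 0.375)
(a₂, b₂, c₂) = (-0.25, -0.625, 0.375) − 0.125·(-2, -6.5, 3.25) = (0, 0.1875, -0.03125)
(a₃, b₃, c₃) = (0, 0.1875, -0.03125) − 0.125·(0.53125, 1.5625, -0.5625) = (-0.06640625, -0.0078125, 0.0390625)

(-0.06640625, -0.0078125, 0.0390625)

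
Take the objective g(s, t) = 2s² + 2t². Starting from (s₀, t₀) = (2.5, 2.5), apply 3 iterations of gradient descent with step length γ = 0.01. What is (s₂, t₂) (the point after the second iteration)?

∇g = (4s, 4t)
(s₁, t₁) = (2.5, 2.5) − 0.01·(10, 10) = (2.4, 2.4)
(s₂, t₂) = (2.4, 2.4) − 0.01·(9.6, 9.6) = (2.304, 2.304)

(2.304, 2.304)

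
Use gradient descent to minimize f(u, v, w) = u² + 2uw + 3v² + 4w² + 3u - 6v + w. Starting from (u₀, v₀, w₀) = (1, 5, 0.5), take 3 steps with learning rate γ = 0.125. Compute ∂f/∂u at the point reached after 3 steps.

2

∇f = (2u + 2w + 3, 6v - 6, 2u + 8w + 1)
(u₁, v₁, w₁) = (1, 5, 0.5) − 0.125·(6, 24, 7) = (0.25, 2, -0.375)
(u₂, v₂, w₂) = (0.25, 2, -0.375) − 0.125·(2.75, 6, -1.5) = (-0.09375, 1.25, -0.1875)
(u₃, v₃, w₃) = (-0.09375, 1.25, -0.1875) − 0.125·(2.4375, 1.5, -0.6875) = (-0.3984375, 1.0625, -0.1015625)
∂f/∂u at (-0.3984375, 1.0625, -0.1015625) = 2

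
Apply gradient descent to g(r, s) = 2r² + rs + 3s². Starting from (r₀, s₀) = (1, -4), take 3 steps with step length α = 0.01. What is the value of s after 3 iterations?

-3.350549

∇g = (4r + s, r + 6s)
(r₁, s₁) = (1, -4) − 0.01·(0, -23) = (1, -3.77)
(r₂, s₂) = (1, -3.77) − 0.01·(0.23, -21.62) = (0.9977, -3.5538)
(r₃, s₃) = (0.9977, -3.5538) − 0.01·(0.437, -20.3251) = (0.99333, -3.350549)
s = -3.350549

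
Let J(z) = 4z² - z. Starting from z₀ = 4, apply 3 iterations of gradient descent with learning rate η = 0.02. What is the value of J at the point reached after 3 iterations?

21.037338023936

J′(z) = 8z - 1
Step 1: J′(4) = 31; z₁ = 4 − 0.02·31 = 3.38
Step 2: J′(3.38) = 26.04; z₂ = 3.38 − 0.02·26.04 = 2.8592
Step 3: J′(2.8592) = 21.8736; z₃ = 2.8592 − 0.02·21.8736 = 2.421728
J(2.421728) = 21.037338023936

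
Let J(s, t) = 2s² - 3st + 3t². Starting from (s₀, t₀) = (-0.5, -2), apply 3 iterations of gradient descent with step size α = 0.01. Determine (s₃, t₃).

(-0.606165, -1.7069075)

∇J = (4s - 3t, -3s + 6t)
Step 1: at (-0.5, -2), ∇J = (4, -10.5) → (-0.5, -2) − 0.01·(4, -10.5) = (-0.54, -1.895)
Step 2: at (-0.54, -1.895), ∇J = (3.525, -9.75) → (-0.54, -1.895) − 0.01·(3.525, -9.75) = (-0.57525, -1.7975)
Step 3: at (-0.57525, -1.7975), ∇J = (3.0915, -9.05925) → (-0.57525, -1.7975) − 0.01·(3.0915, -9.05925) = (-0.606165, -1.7069075)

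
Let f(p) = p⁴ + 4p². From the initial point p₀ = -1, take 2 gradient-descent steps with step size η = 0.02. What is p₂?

-0.60328192

f′(p) = 4p³ + 8p
p₁ = -1 − 0.02·(-12) = -0.76
p₂ = -0.76 − 0.02·(-7.835904) = -0.60328192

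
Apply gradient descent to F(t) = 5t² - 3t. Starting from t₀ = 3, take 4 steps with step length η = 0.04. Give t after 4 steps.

F′(t) = 10t - 3
Step 1: F′(3) = 27; t₁ = 3 − 0.04·27 = 1.92
Step 2: F′(1.92) = 16.2; t₂ = 1.92 − 0.04·16.2 = 1.272
Step 3: F′(1.272) = 9.72; t₃ = 1.272 − 0.04·9.72 = 0.8832
Step 4: F′(0.8832) = 5.832; t₄ = 0.8832 − 0.04·5.832 = 0.64992

0.64992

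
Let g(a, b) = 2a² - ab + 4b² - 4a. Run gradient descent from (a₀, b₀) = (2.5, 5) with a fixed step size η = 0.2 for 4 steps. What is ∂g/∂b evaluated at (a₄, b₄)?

6.2016

∇g = (4a - b - 4, -a + 8b)
(a₁, b₁) = (2.5, 5) − 0.2·(1, 37.5) = (2.3, -2.5)
(a₂, b₂) = (2.3, -2.5) − 0.2·(7.7, -22.3) = (0.76, 1.96)
(a₃, b₃) = (0.76, 1.96) − 0.2·(-2.92, 14.92) = (1.344, -1.024)
(a₄, b₄) = (1.344, -1.024) − 0.2·(2.4, -9.536) = (0.864, 0.8832)
∂g/∂b at (0.864, 0.8832) = 6.2016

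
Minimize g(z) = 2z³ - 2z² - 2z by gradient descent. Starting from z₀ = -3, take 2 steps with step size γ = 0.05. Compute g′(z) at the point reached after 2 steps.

g′(z) = 6z² - 4z - 2
z₁ = -3 − 0.05·64 = -6.2
z₂ = -6.2 − 0.05·253.44 = -18.872
g′(z) at (-18.872) = 2210.402304

2210.402304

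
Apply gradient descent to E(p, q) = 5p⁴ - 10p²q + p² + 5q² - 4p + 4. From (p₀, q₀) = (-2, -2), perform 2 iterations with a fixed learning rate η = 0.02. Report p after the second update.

∇E = (20p³ - 20pq + 2p - 4, -10p² + 10q)
(p₁, q₁) = (-2, -2) − 0.02·(-248, -60) = (2.96, -0.8)
(p₂, q₂) = (2.96, -0.8) − 0.02·(567.96672, -95.616) = (-8.3993344, 1.11232)
p = -8.3993344

-8.3993344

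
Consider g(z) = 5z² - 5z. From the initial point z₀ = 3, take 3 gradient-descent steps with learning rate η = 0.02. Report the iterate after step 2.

2.1

g′(z) = 10z - 5
z₁ = 3 − 0.02·25 = 2.5
z₂ = 2.5 − 0.02·20 = 2.1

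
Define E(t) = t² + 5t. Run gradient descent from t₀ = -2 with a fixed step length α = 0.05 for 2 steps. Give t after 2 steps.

-2.095

E′(t) = 2t + 5
t₁ = -2 − 0.05·1 = -2.05
t₂ = -2.05 − 0.05·0.9 = -2.095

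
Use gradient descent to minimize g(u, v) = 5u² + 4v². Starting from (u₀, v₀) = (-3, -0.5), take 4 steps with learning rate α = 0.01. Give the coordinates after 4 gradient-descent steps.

(-1.9683, -0.35819648)

∇g = (10u, 8v)
(u₁, v₁) = (-3, -0.5) − 0.01·(-30, -4) = (-2.7, -0.46)
(u₂, v₂) = (-2.7, -0.46) − 0.01·(-27, -3.68) = (-2.43, -0.4232)
(u₃, v₃) = (-2.43, -0.4232) − 0.01·(-24.3, -3.3856) = (-2.187, -0.389344)
(u₄, v₄) = (-2.187, -0.389344) − 0.01·(-21.87, -3.114752) = (-1.9683, -0.35819648)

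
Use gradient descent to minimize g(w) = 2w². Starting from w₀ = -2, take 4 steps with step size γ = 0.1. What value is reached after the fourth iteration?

g′(w) = 4w
Step 1: g′(-2) = -8; w₁ = -2 − 0.1·(-8) = -1.2
Step 2: g′(-1.2) = -4.8; w₂ = -1.2 − 0.1·(-4.8) = -0.72
Step 3: g′(-0.72) = -2.88; w₃ = -0.72 − 0.1·(-2.88) = -0.432
Step 4: g′(-0.432) = -1.728; w₄ = -0.432 − 0.1·(-1.728) = -0.2592

-0.2592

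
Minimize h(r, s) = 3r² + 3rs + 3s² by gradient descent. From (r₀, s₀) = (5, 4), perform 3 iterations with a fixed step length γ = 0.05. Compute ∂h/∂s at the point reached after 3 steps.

∇h = (6r + 3s, 3r + 6s)
Step 1: at (5, 4), ∇h = (42, 39) → (5, 4) − 0.05·(42, 39) = (2.9, 2.05)
Step 2: at (2.9, 2.05), ∇h = (23.55, 21) → (2.9, 2.05) − 0.05·(23.55, 21) = (1.7225, 1)
Step 3: at (1.7225, 1), ∇h = (13.335, 11.1675) → (1.7225, 1) − 0.05·(13.335, 11.1675) = (1.05575, 0.441625)
∂h/∂s at (1.05575, 0.441625) = 5.817

5.817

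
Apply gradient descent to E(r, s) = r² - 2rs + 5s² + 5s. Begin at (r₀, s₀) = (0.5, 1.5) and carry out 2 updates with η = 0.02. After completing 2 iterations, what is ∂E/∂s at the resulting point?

12.0496

∇E = (2r - 2s, -2r + 10s + 5)
Step 1: at (0.5, 1.5), ∇E = (-2, 19) → (0.5, 1.5) − 0.02·(-2, 19) = (0.54, 1.12)
Step 2: at (0.54, 1.12), ∇E = (-1.16, 15.12) → (0.54, 1.12) − 0.02·(-1.16, 15.12) = (0.5632, 0.8176)
∂E/∂s at (0.5632, 0.8176) = 12.0496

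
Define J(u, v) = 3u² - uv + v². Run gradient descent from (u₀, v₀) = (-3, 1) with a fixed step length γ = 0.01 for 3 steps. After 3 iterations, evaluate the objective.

∇J = (6u - v, -u + 2v)
(u₁, v₁) = (-3, 1) − 0.01·(-19, 5) = (-2.81, 0.95)
(u₂, v₂) = (-2.81, 0.95) − 0.01·(-17.81, 4.71) = (-2.6319, 0.9029)
(u₃, v₃) = (-2.6319, 0.9029) − 0.01·(-16.6943, 4.4377) = (-2.464957, 0.858523)
J(-2.464957, 0.858523) = 21.081323055587

21.081323055587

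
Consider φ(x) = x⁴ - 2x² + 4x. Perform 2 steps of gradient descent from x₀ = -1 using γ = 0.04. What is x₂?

-1.25585664

φ′(x) = 4x³ - 4x + 4
x₁ = -1 − 0.04·4 = -1.16
x₂ = -1.16 − 0.04·2.396416 = -1.25585664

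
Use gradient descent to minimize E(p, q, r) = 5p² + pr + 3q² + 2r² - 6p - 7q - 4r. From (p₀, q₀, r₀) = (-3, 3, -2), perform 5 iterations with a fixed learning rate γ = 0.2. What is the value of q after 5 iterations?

1.16608

∇E = (10p + r - 6, 6q - 7, p + 4r - 4)
(p₁, q₁, r₁) = (-3, 3, -2) − 0.2·(-38, 11, -15) = (4.6, 0.8, 1)
(p₂, q₂, r₂) = (4.6, 0.8, 1) − 0.2·(41, -2.2, 4.6) = (-3.6, 1.24, 0.08)
(p₃, q₃, r₃) = (-3.6, 1.24, 0.08) − 0.2·(-41.92, 0.44, -7.28) = (4.784, 1.152, 1.536)
(p₄, q₄, r₄) = (4.784, 1.152, 1.536) − 0.2·(43.376, -0.088, 6.928) = (-3.8912, 1.1696, 0.1504)
(p₅, q₅, r₅) = (-3.8912, 1.1696, 0.1504) − 0.2·(-44.7616, 0.0176, -7.2896) = (5.06112, 1.16608, 1.60832)
q = 1.16608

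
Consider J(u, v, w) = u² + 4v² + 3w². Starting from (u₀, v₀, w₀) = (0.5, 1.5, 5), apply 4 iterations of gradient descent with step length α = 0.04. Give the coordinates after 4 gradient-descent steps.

(0.35819648, 0.32072064, 1.6681088)

∇J = (2u, 8v, 6w)
(u₁, v₁, w₁) = (0.5, 1.5, 5) − 0.04·(1, 12, 30) = (0.46, 1.02, 3.8)
(u₂, v₂, w₂) = (0.46, 1.02, 3.8) − 0.04·(0.92, 8.16, 22.8) = (0.4232, 0.6936, 2.888)
(u₃, v₃, w₃) = (0.4232, 0.6936, 2.888) − 0.04·(0.8464, 5.5488, 17.328) = (0.389344, 0.471648, 2.19488)
(u₄, v₄, w₄) = (0.389344, 0.471648, 2.19488) − 0.04·(0.778688, 3.773184, 13.16928) = (0.35819648, 0.32072064, 1.6681088)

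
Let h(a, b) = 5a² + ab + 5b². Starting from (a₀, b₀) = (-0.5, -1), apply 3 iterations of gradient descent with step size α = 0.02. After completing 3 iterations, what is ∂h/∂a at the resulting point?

-2.674476

∇h = (10a + b, a + 10b)
Step 1: at (-0.5, -1), ∇h = (-6, -10.5) → (-0.5, -1) − 0.02·(-6, -10.5) = (-0.38, -0.79)
Step 2: at (-0.38, -0.79), ∇h = (-4.59, -8.28) → (-0.38, -0.79) − 0.02·(-4.59, -8.28) = (-0.2882, -0.6244)
Step 3: at (-0.2882, -0.6244), ∇h = (-3.5064, -6.5322) → (-0.2882, -0.6244) − 0.02·(-3.5064, -6.5322) = (-0.218072, -0.493756)
∂h/∂a at (-0.218072, -0.493756) = -2.674476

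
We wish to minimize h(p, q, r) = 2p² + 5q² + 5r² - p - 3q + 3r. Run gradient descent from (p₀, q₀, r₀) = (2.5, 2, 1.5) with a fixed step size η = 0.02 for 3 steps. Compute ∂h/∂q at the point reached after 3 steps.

8.704

∇h = (4p - 1, 10q - 3, 10r + 3)
(p₁, q₁, r₁) = (2.5, 2, 1.5) − 0.02·(9, 17, 18) = (2.32, 1.66, 1.14)
(p₂, q₂, r₂) = (2.32, 1.66, 1.14) − 0.02·(8.28, 13.6, 14.4) = (2.1544, 1.388, 0.852)
(p₃, q₃, r₃) = (2.1544, 1.388, 0.852) − 0.02·(7.6176, 10.88, 11.52) = (2.002048, 1.1704, 0.6216)
∂h/∂q at (2.002048, 1.1704, 0.6216) = 8.704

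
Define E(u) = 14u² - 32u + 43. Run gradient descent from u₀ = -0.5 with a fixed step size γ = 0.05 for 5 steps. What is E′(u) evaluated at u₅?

E′(u) = 28u - 32
u₁ = -0.5 − 0.05·(-46) = 1.8
u₂ = 1.8 − 0.05·18.4 = 0.88
u₃ = 0.88 − 0.05·(-7.36) = 1.248
u₄ = 1.248 − 0.05·2.944 = 1.1008
u₅ = 1.1008 − 0.05·(-1.1776) = 1.15968
E′(u) at (1.15968) = 0.47104

0.47104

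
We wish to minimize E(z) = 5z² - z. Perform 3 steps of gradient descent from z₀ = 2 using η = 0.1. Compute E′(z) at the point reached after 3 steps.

E′(z) = 10z - 1
z₁ = 2 − 0.1·19 = 0.1
z₂ = 0.1 − 0.1·0 = 0.1
z₃ = 0.1 − 0.1·0 = 0.1
E′(z) at (0.1) = 0

0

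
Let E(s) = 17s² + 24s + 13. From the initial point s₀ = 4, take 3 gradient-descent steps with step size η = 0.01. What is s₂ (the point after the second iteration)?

1.344

E′(s) = 34s + 24
s₁ = 4 − 0.01·160 = 2.4
s₂ = 2.4 − 0.01·105.6 = 1.344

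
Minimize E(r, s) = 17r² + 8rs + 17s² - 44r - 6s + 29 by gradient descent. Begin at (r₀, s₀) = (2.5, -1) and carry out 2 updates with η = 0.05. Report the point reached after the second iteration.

∇E = (34r + 8s - 44, 8r + 34s - 6)
Step 1: at (2.5, -1), ∇E = (33, -20) → (2.5, -1) − 0.05·(33, -20) = (0.85, 0)
Step 2: at (0.85, 0), ∇E = (-15.1, 0.8) → (0.85, 0) − 0.05·(-15.1, 0.8) = (1.605, -0.04)

(1.605, -0.04)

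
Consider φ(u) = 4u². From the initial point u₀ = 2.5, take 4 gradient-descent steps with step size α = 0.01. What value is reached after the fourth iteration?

φ′(u) = 8u
Step 1: φ′(2.5) = 20; u₁ = 2.5 − 0.01·20 = 2.3
Step 2: φ′(2.3) = 18.4; u₂ = 2.3 − 0.01·18.4 = 2.116
Step 3: φ′(2.116) = 16.928; u₃ = 2.116 − 0.01·16.928 = 1.94672
Step 4: φ′(1.94672) = 15.57376; u₄ = 1.94672 − 0.01·15.57376 = 1.7909824

1.7909824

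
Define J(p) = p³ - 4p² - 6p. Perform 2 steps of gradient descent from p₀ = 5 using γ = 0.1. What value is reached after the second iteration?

3.057

J′(p) = 3p² - 8p - 6
Step 1: J′(5) = 29; p₁ = 5 − 0.1·29 = 2.1
Step 2: J′(2.1) = -9.57; p₂ = 2.1 − 0.1·(-9.57) = 3.057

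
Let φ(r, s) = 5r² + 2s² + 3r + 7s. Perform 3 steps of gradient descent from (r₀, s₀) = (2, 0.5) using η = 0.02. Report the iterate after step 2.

(1.172, 0.1544)

∇φ = (10r + 3, 4s + 7)
(r₁, s₁) = (2, 0.5) − 0.02·(23, 9) = (1.54, 0.32)
(r₂, s₂) = (1.54, 0.32) − 0.02·(18.4, 8.28) = (1.172, 0.1544)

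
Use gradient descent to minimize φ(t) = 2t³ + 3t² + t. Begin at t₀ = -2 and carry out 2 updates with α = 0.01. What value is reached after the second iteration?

φ′(t) = 6t² + 6t + 1
Step 1: φ′(-2) = 13; t₁ = -2 − 0.01·13 = -2.13
Step 2: φ′(-2.13) = 15.4414; t₂ = -2.13 − 0.01·15.4414 = -2.284414

-2.284414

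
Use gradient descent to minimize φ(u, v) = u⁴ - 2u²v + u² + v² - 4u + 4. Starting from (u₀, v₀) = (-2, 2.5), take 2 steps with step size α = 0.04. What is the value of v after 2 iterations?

∇φ = (4u³ - 4uv + 2u - 4, -2u² + 2v)
Step 1: at (-2, 2.5), ∇φ = (-20, -3) → (-2, 2.5) − 0.04·(-20, -3) = (-1.2, 2.62)
Step 2: at (-1.2, 2.62), ∇φ = (-0.736, 2.36) → (-1.2, 2.62) − 0.04·(-0.736, 2.36) = (-1.17056, 2.5256)
v = 2.5256

2.5256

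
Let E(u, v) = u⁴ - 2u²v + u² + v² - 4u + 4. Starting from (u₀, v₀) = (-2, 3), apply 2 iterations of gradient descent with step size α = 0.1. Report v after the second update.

2.592

∇E = (4u³ - 4uv + 2u - 4, -2u² + 2v)
Step 1: at (-2, 3), ∇E = (-16, -2) → (-2, 3) − 0.1·(-16, -2) = (-0.4, 3.2)
Step 2: at (-0.4, 3.2), ∇E = (0.064, 6.08) → (-0.4, 3.2) − 0.1·(0.064, 6.08) = (-0.4064, 2.592)
v = 2.592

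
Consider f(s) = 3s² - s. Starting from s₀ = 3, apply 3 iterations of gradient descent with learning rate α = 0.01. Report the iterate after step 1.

2.83

f′(s) = 6s - 1
Step 1: f′(3) = 17; s₁ = 3 − 0.01·17 = 2.83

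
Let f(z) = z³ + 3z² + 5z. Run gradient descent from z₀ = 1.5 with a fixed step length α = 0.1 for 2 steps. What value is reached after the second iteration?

f′(z) = 3z² + 6z + 5
Step 1: f′(1.5) = 20.75; z₁ = 1.5 − 0.1·20.75 = -0.575
Step 2: f′(-0.575) = 2.541875; z₂ = -0.575 − 0.1·2.541875 = -0.8291875

-0.8291875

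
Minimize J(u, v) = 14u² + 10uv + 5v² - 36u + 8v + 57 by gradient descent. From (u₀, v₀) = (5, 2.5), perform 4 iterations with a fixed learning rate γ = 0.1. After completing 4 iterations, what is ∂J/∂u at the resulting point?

3519.9264

∇J = (28u + 10v - 36, 10u + 10v + 8)
Step 1: at (5, 2.5), ∇J = (129, 83) → (5, 2.5) − 0.1·(129, 83) = (-7.9, -5.8)
Step 2: at (-7.9, -5.8), ∇J = (-315.2, -129) → (-7.9, -5.8) − 0.1·(-315.2, -129) = (23.62, 7.1)
Step 3: at (23.62, 7.1), ∇J = (696.36, 315.2) → (23.62, 7.1) − 0.1·(696.36, 315.2) = (-46.016, -24.42)
Step 4: at (-46.016, -24.42), ∇J = (-1568.648, -696.36) → (-46.016, -24.42) − 0.1·(-1568.648, -696.36) = (110.8488, 45.216)
∂J/∂u at (110.8488, 45.216) = 3519.9264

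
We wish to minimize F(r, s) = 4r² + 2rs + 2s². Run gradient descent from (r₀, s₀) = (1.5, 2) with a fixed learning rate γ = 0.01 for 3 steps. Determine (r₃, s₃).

∇F = (8r + 2s, 2r + 4s)
(r₁, s₁) = (1.5, 2) − 0.01·(16, 11) = (1.34, 1.89)
(r₂, s₂) = (1.34, 1.89) − 0.01·(14.5, 10.24) = (1.195, 1.7876)
(r₃, s₃) = (1.195, 1.7876) − 0.01·(13.1352, 9.5404) = (1.063648, 1.692196)

(1.063648, 1.692196)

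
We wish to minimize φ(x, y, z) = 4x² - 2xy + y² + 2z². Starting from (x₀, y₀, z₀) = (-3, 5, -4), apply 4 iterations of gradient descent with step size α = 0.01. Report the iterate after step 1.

(-2.66, 4.84, -3.84)

∇φ = (8x - 2y, -2x + 2y, 4z)
Step 1: at (-3, 5, -4), ∇φ = (-34, 16, -16) → (-3, 5, -4) − 0.01·(-34, 16, -16) = (-2.66, 4.84, -3.84)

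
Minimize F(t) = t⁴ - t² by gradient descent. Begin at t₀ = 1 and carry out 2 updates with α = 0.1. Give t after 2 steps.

0.7552

F′(t) = 4t³ - 2t
t₁ = 1 − 0.1·2 = 0.8
t₂ = 0.8 − 0.1·0.448 = 0.7552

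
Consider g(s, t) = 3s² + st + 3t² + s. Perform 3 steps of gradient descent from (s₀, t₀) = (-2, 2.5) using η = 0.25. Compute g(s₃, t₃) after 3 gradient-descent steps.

∇g = (6s + t + 1, s + 6t)
Step 1: at (-2, 2.5), ∇g = (-8.5, 13) → (-2, 2.5) − 0.25·(-8.5, 13) = (0.125, -0.75)
Step 2: at (0.125, -0.75), ∇g = (1, -4.375) → (0.125, -0.75) − 0.25·(1, -4.375) = (-0.125, 0.34375)
Step 3: at (-0.125, 0.34375), ∇g = (0.59375, 1.9375) → (-0.125, 0.34375) − 0.25·(0.59375, 1.9375) = (-0.2734375, -0.140625)
g(-0.2734375, -0.140625) = 0.04864501953125

0.04864501953125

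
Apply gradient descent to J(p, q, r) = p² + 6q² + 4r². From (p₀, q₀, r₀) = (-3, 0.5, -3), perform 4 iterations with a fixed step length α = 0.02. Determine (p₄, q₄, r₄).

∇J = (2p, 12q, 8r)
(p₁, q₁, r₁) = (-3, 0.5, -3) − 0.02·(-6, 6, -24) = (-2.88, 0.38, -2.52)
(p₂, q₂, r₂) = (-2.88, 0.38, -2.52) − 0.02·(-5.76, 4.56, -20.16) = (-2.7648, 0.2888, -2.1168)
(p₃, q₃, r₃) = (-2.7648, 0.2888, -2.1168) − 0.02·(-5.5296, 3.4656, -16.9344) = (-2.654208, 0.219488, -1.778112)
(p₄, q₄, r₄) = (-2.654208, 0.219488, -1.778112) − 0.02·(-5.308416, 2.633856, -14.224896) = (-2.54803968, 0.16681088, -1.49361408)

(-2.54803968, 0.16681088, -1.49361408)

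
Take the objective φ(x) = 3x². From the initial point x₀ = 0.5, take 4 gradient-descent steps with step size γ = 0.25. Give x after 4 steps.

φ′(x) = 6x
x₁ = 0.5 − 0.25·3 = -0.25
x₂ = -0.25 − 0.25·(-1.5) = 0.125
x₃ = 0.125 − 0.25·0.75 = -0.0625
x₄ = -0.0625 − 0.25·(-0.375) = 0.03125

0.03125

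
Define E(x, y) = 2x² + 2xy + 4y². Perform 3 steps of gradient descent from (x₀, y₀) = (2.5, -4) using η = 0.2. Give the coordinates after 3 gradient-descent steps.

(0.644, 1.064)

∇E = (4x + 2y, 2x + 8y)
Step 1: at (2.5, -4), ∇E = (2, -27) → (2.5, -4) − 0.2·(2, -27) = (2.1, 1.4)
Step 2: at (2.1, 1.4), ∇E = (11.2, 15.4) → (2.1, 1.4) − 0.2·(11.2, 15.4) = (-0.14, -1.68)
Step 3: at (-0.14, -1.68), ∇E = (-3.92, -13.72) → (-0.14, -1.68) − 0.2·(-3.92, -13.72) = (0.644, 1.064)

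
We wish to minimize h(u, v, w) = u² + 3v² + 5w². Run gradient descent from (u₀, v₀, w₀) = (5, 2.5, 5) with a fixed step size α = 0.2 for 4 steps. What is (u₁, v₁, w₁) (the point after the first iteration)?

(3, -0.5, -5)

∇h = (2u, 6v, 10w)
(u₁, v₁, w₁) = (5, 2.5, 5) − 0.2·(10, 15, 50) = (3, -0.5, -5)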